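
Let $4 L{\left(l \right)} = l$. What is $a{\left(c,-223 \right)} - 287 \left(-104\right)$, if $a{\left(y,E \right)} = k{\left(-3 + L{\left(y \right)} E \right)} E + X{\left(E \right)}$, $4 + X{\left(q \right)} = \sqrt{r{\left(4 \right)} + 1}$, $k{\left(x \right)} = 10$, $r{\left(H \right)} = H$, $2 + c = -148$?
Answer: $27614 + \sqrt{5} \approx 27616.0$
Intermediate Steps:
$c = -150$ ($c = -2 - 148 = -150$)
$L{\left(l \right)} = \frac{l}{4}$
$X{\left(q \right)} = -4 + \sqrt{5}$ ($X{\left(q \right)} = -4 + \sqrt{4 + 1} = -4 + \sqrt{5}$)
$a{\left(y,E \right)} = -4 + \sqrt{5} + 10 E$ ($a{\left(y,E \right)} = 10 E - \left(4 - \sqrt{5}\right) = -4 + \sqrt{5} + 10 E$)
$a{\left(c,-223 \right)} - 287 \left(-104\right) = \left(-4 + \sqrt{5} + 10 \left(-223\right)\right) - 287 \left(-104\right) = \left(-4 + \sqrt{5} - 2230\right) - -29848 = \left(-2234 + \sqrt{5}\right) + 29848 = 27614 + \sqrt{5}$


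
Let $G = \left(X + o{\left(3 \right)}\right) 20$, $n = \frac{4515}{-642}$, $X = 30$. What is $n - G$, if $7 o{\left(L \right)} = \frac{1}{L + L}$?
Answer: $- \frac{2730145}{4494} \approx -607.51$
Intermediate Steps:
$o{\left(L \right)} = \frac{1}{14 L}$ ($o{\left(L \right)} = \frac{1}{7 \left(L + L\right)} = \frac{1}{7 \cdot 2 L} = \frac{\frac{1}{2} \frac{1}{L}}{7} = \frac{1}{14 L}$)
$n = - \frac{1505}{214}$ ($n = 4515 \left(- \frac{1}{642}\right) = - \frac{1505}{214} \approx -7.0327$)
$G = \frac{12610}{21}$ ($G = \left(30 + \frac{1}{14 \cdot 3}\right) 20 = \left(30 + \frac{1}{14} \cdot \frac{1}{3}\right) 20 = \left(30 + \frac{1}{42}\right) 20 = \frac{1261}{42} \cdot 20 = \frac{12610}{21} \approx 600.48$)
$n - G = - \frac{1505}{214} - \frac{12610}{21} = - \frac{2730145}{4494}$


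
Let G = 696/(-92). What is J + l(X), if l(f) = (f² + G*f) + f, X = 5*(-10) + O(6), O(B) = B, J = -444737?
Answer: -10177779/23 ≈ -4.4251e+5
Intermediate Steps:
G = -174/23 (G = 696*(-1/92) = -174/23 ≈ -7.5652)
X = -44 (X = 5*(-10) + 6 = -50 + 6 = -44)
l(f) = f² - 151*f/23 (l(f) = (f² - 174*f/23) + f = f² - 151*f/23)
J + l(X) = -444737 + (1/23)*(-44)*(-151 + 23*(-44)) = -444737 + (1/23)*(-44)*(-151 - 1012) = -444737 + (1/23)*(-44)*(-1163) = -444737 + 51172/23 = -10177779/23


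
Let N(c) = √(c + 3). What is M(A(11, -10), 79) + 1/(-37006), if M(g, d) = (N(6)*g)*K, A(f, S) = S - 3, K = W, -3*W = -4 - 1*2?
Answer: -2886469/37006 ≈ -78.000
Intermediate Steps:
W = 2 (W = -(-4 - 1*2)/3 = -(-4 - 2)/3 = -⅓*(-6) = 2)
K = 2
A(f, S) = -3 + S
N(c) = √(3 + c)
M(g, d) = 6*g (M(g, d) = (√(3 + 6)*g)*2 = (√9*g)*2 = (3*g)*2 = 6*g)
M(A(11, -10), 79) + 1/(-37006) = 6*(-3 - 10) + 1/(-37006) = 6*(-13) - 1/37006 = -78 - 1/37006 = -2886469/37006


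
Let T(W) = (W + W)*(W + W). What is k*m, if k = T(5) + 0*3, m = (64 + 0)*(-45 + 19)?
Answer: -166400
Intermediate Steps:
T(W) = 4*W² (T(W) = (2*W)*(2*W) = 4*W²)
m = -1664 (m = 64*(-26) = -1664)
k = 100 (k = 4*5² + 0*3 = 4*25 + 0 = 100 + 0 = 100)
k*m = 100*(-1664) = -166400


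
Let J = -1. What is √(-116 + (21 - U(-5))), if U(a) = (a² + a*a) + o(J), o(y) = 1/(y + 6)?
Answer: 11*I*√30/5 ≈ 12.05*I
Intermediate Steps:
o(y) = 1/(6 + y)
U(a) = ⅕ + 2*a² (U(a) = (a² + a*a) + 1/(6 - 1) = (a² + a²) + 1/5 = 2*a² + ⅕ = ⅕ + 2*a²)
√(-116 + (21 - U(-5))) = √(-116 + (21 - (⅕ + 2*(-5)²))) = √(-116 + (21 - (⅕ + 2*25))) = √(-116 + (21 - (⅕ + 50))) = √(-116 + (21 - 1*251/5)) = √(-116 + (21 - 251/5)) = √(-116 - 146/5) = √(-726/5) = 11*I*√30/5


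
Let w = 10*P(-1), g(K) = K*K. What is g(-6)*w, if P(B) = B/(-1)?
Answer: 360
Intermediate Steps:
g(K) = K²
P(B) = -B (P(B) = B*(-1) = -B)
w = 10 (w = 10*(-1*(-1)) = 10*1 = 10)
g(-6)*w = (-6)²*10 = 36*10 = 360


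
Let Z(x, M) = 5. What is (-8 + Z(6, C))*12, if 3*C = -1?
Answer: -36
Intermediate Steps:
C = -⅓ (C = (⅓)*(-1) = -⅓ ≈ -0.33333)
(-8 + Z(6, C))*12 = (-8 + 5)*12 = -3*12 = -36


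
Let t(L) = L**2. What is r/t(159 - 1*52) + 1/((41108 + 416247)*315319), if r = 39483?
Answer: 53214494139512/15430761173215 ≈ 3.4486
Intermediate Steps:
r/t(159 - 1*52) + 1/((41108 + 416247)*315319) = 39483/((159 - 1*52)**2) + 1/((41108 + 416247)*315319) = 39483/((159 - 52)**2) + (1/315319)/457355 = 39483/(107**2) + (1/457355)*(1/315319) = 39483/11449 + 1/144212721245 = 39483*(1/11449) + 1/144212721245 = 369/107 + 1/144212721245 = 53214494139512/15430761173215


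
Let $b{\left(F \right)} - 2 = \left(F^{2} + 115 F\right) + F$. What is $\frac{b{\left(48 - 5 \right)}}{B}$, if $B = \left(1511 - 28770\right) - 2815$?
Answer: $- \frac{6839}{30074} \approx -0.22741$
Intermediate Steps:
$b{\left(F \right)} = 2 + F^{2} + 116 F$ ($b{\left(F \right)} = 2 + \left(\left(F^{2} + 115 F\right) + F\right) = 2 + \left(F^{2} + 116 F\right) = 2 + F^{2} + 116 F$)
$B = -30074$ ($B = -27259 - 2815 = -30074$)
$\frac{b{\left(48 - 5 \right)}}{B} = \frac{2 + \left(48 - 5\right)^{2} + 116 \left(48 - 5\right)}{-30074} = \left(2 + 43^{2} + 116 \cdot 43\right) \left(- \frac{1}{30074}\right) = \left(2 + 1849 + 4988\right) \left(- \frac{1}{30074}\right) = 6839 \left(- \frac{1}{30074}\right) = - \frac{6839}{30074}$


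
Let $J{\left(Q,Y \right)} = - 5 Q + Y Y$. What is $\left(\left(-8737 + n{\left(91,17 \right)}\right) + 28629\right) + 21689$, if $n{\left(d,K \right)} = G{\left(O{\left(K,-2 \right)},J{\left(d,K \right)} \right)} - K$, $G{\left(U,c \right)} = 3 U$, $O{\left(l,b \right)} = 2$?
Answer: $41570$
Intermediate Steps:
$J{\left(Q,Y \right)} = Y^{2} - 5 Q$ ($J{\left(Q,Y \right)} = - 5 Q + Y^{2} = Y^{2} - 5 Q$)
$n{\left(d,K \right)} = 6 - K$ ($n{\left(d,K \right)} = 3 \cdot 2 - K = 6 - K$)
$\left(\left(-8737 + n{\left(91,17 \right)}\right) + 28629\right) + 21689 = \left(\left(-8737 + \left(6 - 17\right)\right) + 28629\right) + 21689 = \left(\left(-8737 - 11\right) + 28629\right) + 21689 = \left(-8748 + 28629\right) + 21689 = 19881 + 21689 = 41570$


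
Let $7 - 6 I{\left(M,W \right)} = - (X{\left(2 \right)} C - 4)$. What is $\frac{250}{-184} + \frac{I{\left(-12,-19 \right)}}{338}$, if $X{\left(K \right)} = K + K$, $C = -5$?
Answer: $- \frac{31883}{23322} \approx -1.3671$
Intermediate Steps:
$X{\left(K \right)} = 2 K$
$I{\left(M,W \right)} = - \frac{17}{6}$ ($I{\left(M,W \right)} = \frac{7}{6} - \frac{\left(-1\right) \left(2 \cdot 2 \left(-5\right) - 4\right)}{6} = \frac{7}{6} - \frac{\left(-1\right) \left(4 \left(-5\right) - 4\right)}{6} = \frac{7}{6} - \frac{\left(-1\right) \left(-20 - 4\right)}{6} = \frac{7}{6} - \frac{\left(-1\right) \left(-24\right)}{6} = \frac{7}{6} - 4 = - \frac{17}{6}$)
$\frac{250}{-184} + \frac{I{\left(-12,-19 \right)}}{338} = \frac{250}{-184} - \frac{17}{6 \cdot 338} = 250 \left(- \frac{1}{184}\right) - \frac{17}{2028} = - \frac{125}{92} - \frac{17}{2028} = - \frac{31883}{23322}$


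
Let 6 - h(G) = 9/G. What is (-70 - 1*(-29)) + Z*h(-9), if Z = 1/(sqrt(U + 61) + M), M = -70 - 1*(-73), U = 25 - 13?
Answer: -2645/64 + 7*sqrt(73)/64 ≈ -40.394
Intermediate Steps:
U = 12
M = 3 (M = -70 + 73 = 3)
Z = 1/(3 + sqrt(73)) (Z = 1/(sqrt(12 + 61) + 3) = 1/(sqrt(73) + 3) = 1/(3 + sqrt(73)) ≈ 0.086625)
h(G) = 6 - 9/G
(-70 - 1*(-29)) + Z*h(-9) = (-70 - 1*(-29)) + (-3/64 + sqrt(73)/64)*(6 - 9/(-9)) = (-70 + 29) + (-3/64 + sqrt(73)/64)*(6 - 9*(-1/9)) = -41 + (-3/64 + sqrt(73)/64)*(6 + 1) = -41 + (-3/64 + sqrt(73)/64)*7 = -41 + (-21/64 + 7*sqrt(73)/64) = -2645/64 + 7*sqrt(73)/64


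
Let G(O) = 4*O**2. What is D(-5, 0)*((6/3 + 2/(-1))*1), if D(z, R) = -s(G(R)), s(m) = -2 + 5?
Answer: 0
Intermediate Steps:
s(m) = 3
D(z, R) = -3 (D(z, R) = -1*3 = -3)
D(-5, 0)*((6/3 + 2/(-1))*1) = -3*(6/3 + 2/(-1)) = -3*(6*(1/3) + 2*(-1)) = -3*(2 - 2) = -0 = -3*0 = 0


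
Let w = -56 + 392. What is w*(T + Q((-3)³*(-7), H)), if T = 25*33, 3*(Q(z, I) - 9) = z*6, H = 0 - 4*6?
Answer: 407232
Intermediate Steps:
H = -24 (H = 0 - 24 = -24)
Q(z, I) = 9 + 2*z (Q(z, I) = 9 + (z*6)/3 = 9 + (6*z)/3 = 9 + 2*z)
T = 825
w = 336
w*(T + Q((-3)³*(-7), H)) = 336*(825 + (9 + 2*((-3)³*(-7)))) = 336*(825 + (9 + 2*(-27*(-7)))) = 336*(825 + (9 + 2*189)) = 336*(825 + (9 + 378)) = 336*(825 + 387) = 336*1212 = 407232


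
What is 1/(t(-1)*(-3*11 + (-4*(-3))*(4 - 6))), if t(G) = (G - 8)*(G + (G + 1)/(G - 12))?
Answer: -1/513 ≈ -0.0019493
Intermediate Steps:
t(G) = (-8 + G)*(G + (1 + G)/(-12 + G))
1/(t(-1)*(-3*11 + (-4*(-3))*(4 - 6))) = 1/(((-8 + (-1)³ - 19*(-1)² + 89*(-1))/(-12 - 1))*(-3*11 + (-4*(-3))*(4 - 6))) = 1/(((-8 - 1 - 19*1 - 89)/(-13))*(-33 + 12*(-2))) = 1/((-(-8 - 1 - 19 - 89)/13)*(-33 - 24)) = 1/(-1/13*(-117)*(-57)) = 1/(9*(-57)) = 1/(-513) = -1/513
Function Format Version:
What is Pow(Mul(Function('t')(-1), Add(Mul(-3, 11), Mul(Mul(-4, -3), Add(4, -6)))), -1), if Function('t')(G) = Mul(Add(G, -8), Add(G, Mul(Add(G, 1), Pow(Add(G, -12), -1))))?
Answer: Rational(-1, 513) ≈ -0.0019493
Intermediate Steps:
Function('t')(G) = Mul(Add(-8, G), Add(G, Mul(Pow(Add(-12, G), -1), Add(1, G)))) (Function('t')(G) = Mul(Add(-8, G), Add(G, Mul(Add(1, G), Pow(Add(-12, G), -1)))) = Mul(Add(-8, G), Add(G, Mul(Pow(Add(-12, G), -1), Add(1, G)))))
Pow(Mul(Function('t')(-1), Add(Mul(-3, 11), Mul(Mul(-4, -3), Add(4, -6)))), -1) = Pow(Mul(Mul(Pow(Add(-12, -1), -1), Add(-8, Pow(-1, 3), Mul(-19, Pow(-1, 2)), Mul(89, -1))), Add(Mul(-3, 11), Mul(Mul(-4, -3), Add(4, -6)))), -1) = Pow(Mul(Mul(Pow(-13, -1), Add(-8, -1, Mul(-19, 1), -89)), Add(-33, Mul(12, -2))), -1) = Pow(Mul(Mul(Rational(-1, 13), Add(-8, -1, -19, -89)), Add(-33, -24)), -1) = Pow(Mul(Mul(Rational(-1, 13), -117), -57), -1) = Pow(Mul(9, -57), -1) = Pow(-513, -1) = Rational(-1, 513)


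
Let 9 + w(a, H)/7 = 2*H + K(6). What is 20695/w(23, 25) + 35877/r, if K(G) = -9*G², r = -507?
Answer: -27188234/334789 ≈ -81.210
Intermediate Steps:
w(a, H) = -2331 + 14*H (w(a, H) = -63 + 7*(2*H - 9*6²) = -63 + 7*(2*H - 9*36) = -63 + 7*(2*H - 324) = -63 + 7*(-324 + 2*H) = -63 + (-2268 + 14*H) = -2331 + 14*H)
20695/w(23, 25) + 35877/r = 20695/(-2331 + 14*25) + 35877/(-507) = 20695/(-2331 + 350) + 35877*(-1/507) = 20695/(-1981) - 11959/169 = 20695*(-1/1981) - 11959/169 = -20695/1981 - 11959/169 = -27188234/334789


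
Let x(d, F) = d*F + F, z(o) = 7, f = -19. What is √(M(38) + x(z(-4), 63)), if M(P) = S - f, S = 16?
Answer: 7*√11 ≈ 23.216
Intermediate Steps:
x(d, F) = F + F*d (x(d, F) = F*d + F = F + F*d)
M(P) = 35 (M(P) = 16 - 1*(-19) = 16 + 19 = 35)
√(M(38) + x(z(-4), 63)) = √(35 + 63*(1 + 7)) = √(35 + 63*8) = √(35 + 504) = √539 = 7*√11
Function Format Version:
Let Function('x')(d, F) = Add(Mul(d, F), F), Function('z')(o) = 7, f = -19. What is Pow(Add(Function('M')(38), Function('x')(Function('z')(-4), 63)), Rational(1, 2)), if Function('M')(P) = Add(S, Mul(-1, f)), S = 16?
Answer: Mul(7, Pow(11, Rational(1, 2))) ≈ 23.216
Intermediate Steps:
Function('x')(d, F) = Add(F, Mul(F, d)) (Function('x')(d, F) = Add(Mul(F, d), F) = Add(F, Mul(F, d)))
Function('M')(P) = 35 (Function('M')(P) = Add(16, Mul(-1, -19)) = Add(16, 19) = 35)
Pow(Add(Function('M')(38), Function('x')(Function('z')(-4), 63)), Rational(1, 2)) = Pow(Add(35, Mul(63, Add(1, 7))), Rational(1, 2)) = Pow(Add(35, Mul(63, 8)), Rational(1, 2)) = Pow(Add(35, 504), Rational(1, 2)) = Pow(539, Rational(1, 2)) = Mul(7, Pow(11, Rational(1, 2)))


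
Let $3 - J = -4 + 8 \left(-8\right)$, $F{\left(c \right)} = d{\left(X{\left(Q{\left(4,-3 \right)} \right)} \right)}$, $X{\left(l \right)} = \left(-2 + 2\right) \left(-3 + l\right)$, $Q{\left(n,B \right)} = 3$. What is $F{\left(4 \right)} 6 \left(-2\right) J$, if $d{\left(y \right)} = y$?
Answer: $0$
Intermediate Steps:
$X{\left(l \right)} = 0$ ($X{\left(l \right)} = 0 \left(-3 + l\right) = 0$)
$F{\left(c \right)} = 0$
$J = 71$ ($J = 3 - \left(-4 + 8 \left(-8\right)\right) = 3 - \left(-4 - 64\right) = 3 - -68 = 3 + 68 = 71$)
$F{\left(4 \right)} 6 \left(-2\right) J = 0 \cdot 6 \left(-2\right) 71 = 0 \left(-2\right) 71 = 0 \cdot 71 = 0$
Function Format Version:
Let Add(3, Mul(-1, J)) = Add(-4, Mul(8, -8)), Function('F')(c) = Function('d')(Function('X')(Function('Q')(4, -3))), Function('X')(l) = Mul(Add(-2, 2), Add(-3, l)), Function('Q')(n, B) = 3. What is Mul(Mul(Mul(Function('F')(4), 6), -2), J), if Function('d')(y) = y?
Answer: 0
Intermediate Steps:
Function('X')(l) = 0 (Function('X')(l) = Mul(0, Add(-3, l)) = 0)
Function('F')(c) = 0
J = 71 (J = Add(3, Mul(-1, Add(-4, Mul(8, -8)))) = Add(3, Mul(-1, Add(-4, -64))) = Add(3, Mul(-1, -68)) = Add(3, 68) = 71)
Mul(Mul(Mul(Function('F')(4), 6), -2), J) = Mul(Mul(Mul(0, 6), -2), 71) = Mul(Mul(0, -2), 71) = Mul(0, 71) = 0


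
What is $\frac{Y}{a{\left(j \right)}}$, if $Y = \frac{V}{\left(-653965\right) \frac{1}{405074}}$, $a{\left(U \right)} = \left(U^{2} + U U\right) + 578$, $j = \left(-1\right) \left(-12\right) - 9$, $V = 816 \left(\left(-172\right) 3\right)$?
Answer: $\frac{42639709536}{97440785} \approx 437.6$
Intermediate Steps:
$V = -421056$ ($V = 816 \left(-516\right) = -421056$)
$j = 3$ ($j = 12 - 9 = 3$)
$a{\left(U \right)} = 578 + 2 U^{2}$ ($a{\left(U \right)} = \left(U^{2} + U^{2}\right) + 578 = 2 U^{2} + 578 = 578 + 2 U^{2}$)
$Y = \frac{170558838144}{653965}$ ($Y = - \frac{421056}{\left(-653965\right) \frac{1}{405074}} = - \frac{421056}{- \frac{653965}{405074}} = \left(-421056\right) \left(- \frac{405074}{653965}\right) = \frac{170558838144}{653965} \approx 2.6081 \cdot 10^{5}$)
$\frac{Y}{a{\left(j \right)}} = \frac{170558838144}{653965 \left(578 + 2 \cdot 3^{2}\right)} = \frac{170558838144}{653965 \left(578 + 2 \cdot 9\right)} = \frac{170558838144}{653965 \left(578 + 18\right)} = \frac{170558838144}{653965 \cdot 596} = \frac{170558838144}{653965} \cdot \frac{1}{596} = \frac{42639709536}{97440785}$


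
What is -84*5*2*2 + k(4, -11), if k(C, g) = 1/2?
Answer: -3359/2 ≈ -1679.5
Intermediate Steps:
k(C, g) = 1/2
-84*5*2*2 + k(4, -11) = -84*5*2*2 + 1/2 = -840*2 + 1/2 = -84*20 + 1/2 = -1680 + 1/2 = -3359/2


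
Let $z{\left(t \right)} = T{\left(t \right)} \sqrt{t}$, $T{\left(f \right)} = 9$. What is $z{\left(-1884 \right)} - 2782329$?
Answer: $-2782329 + 18 i \sqrt{471} \approx -2.7823 \cdot 10^{6} + 390.65 i$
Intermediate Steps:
$z{\left(t \right)} = 9 \sqrt{t}$
$z{\left(-1884 \right)} - 2782329 = 9 \sqrt{-1884} - 2782329 = 9 \cdot 2 i \sqrt{471} - 2782329 = 18 i \sqrt{471} - 2782329 = -2782329 + 18 i \sqrt{471}$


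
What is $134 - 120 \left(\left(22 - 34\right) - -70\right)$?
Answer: $-6826$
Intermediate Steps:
$134 - 120 \left(\left(22 - 34\right) - -70\right) = 134 - 120 \left(\left(22 - 34\right) + 70\right) = 134 - 120 \left(-12 + 70\right) = 134 - 6960 = -6826$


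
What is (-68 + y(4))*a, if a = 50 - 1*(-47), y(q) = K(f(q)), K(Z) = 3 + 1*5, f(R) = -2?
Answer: -5820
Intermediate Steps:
K(Z) = 8 (K(Z) = 3 + 5 = 8)
y(q) = 8
a = 97 (a = 50 + 47 = 97)
(-68 + y(4))*a = (-68 + 8)*97 = -60*97 = -5820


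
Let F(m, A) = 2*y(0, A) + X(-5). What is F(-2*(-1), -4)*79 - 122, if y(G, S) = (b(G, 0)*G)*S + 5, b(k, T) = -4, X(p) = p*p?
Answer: 2643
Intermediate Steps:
X(p) = p²
y(G, S) = 5 - 4*G*S (y(G, S) = (-4*G)*S + 5 = -4*G*S + 5 = 5 - 4*G*S)
F(m, A) = 35 (F(m, A) = 2*(5 - 4*0*A) + (-5)² = 2*(5 + 0) + 25 = 2*5 + 25 = 10 + 25 = 35)
F(-2*(-1), -4)*79 - 122 = 35*79 - 122 = 2765 - 122 = 2643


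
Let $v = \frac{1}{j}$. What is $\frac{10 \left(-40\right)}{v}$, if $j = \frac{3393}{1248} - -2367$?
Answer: $- \frac{1895775}{2} \approx -9.4789 \cdot 10^{5}$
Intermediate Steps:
$j = \frac{75831}{32}$ ($j = 3393 \cdot \frac{1}{1248} + 2367 = \frac{87}{32} + 2367 = \frac{75831}{32} \approx 2369.7$)
$v = \frac{32}{75831}$ ($v = \frac{1}{\frac{75831}{32}} = \frac{32}{75831} \approx 0.00042199$)
$\frac{10 \left(-40\right)}{v} = \frac{10 \left(-40\right)}{\frac{32}{75831}} = \left(-400\right) \frac{75831}{32} = - \frac{1895775}{2}$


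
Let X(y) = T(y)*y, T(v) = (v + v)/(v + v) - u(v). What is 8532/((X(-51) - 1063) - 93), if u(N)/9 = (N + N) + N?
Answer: -4266/35717 ≈ -0.11944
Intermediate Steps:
u(N) = 27*N (u(N) = 9*((N + N) + N) = 9*(2*N + N) = 9*(3*N) = 27*N)
T(v) = 1 - 27*v (T(v) = (v + v)/(v + v) - 27*v = (2*v)/((2*v)) - 27*v = (2*v)*(1/(2*v)) - 27*v = 1 - 27*v)
X(y) = y*(1 - 27*y) (X(y) = (1 - 27*y)*y = y*(1 - 27*y))
8532/((X(-51) - 1063) - 93) = 8532/((-51*(1 - 27*(-51)) - 1063) - 93) = 8532/((-51*(1 + 1377) - 1063) - 93) = 8532/((-51*1378 - 1063) - 93) = 8532/((-70278 - 1063) - 93) = 8532/(-71341 - 93) = 8532/(-71434) = 8532*(-1/71434) = -4266/35717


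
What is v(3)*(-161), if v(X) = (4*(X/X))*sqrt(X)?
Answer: -644*sqrt(3) ≈ -1115.4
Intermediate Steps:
v(X) = 4*sqrt(X) (v(X) = (4*1)*sqrt(X) = 4*sqrt(X))
v(3)*(-161) = (4*sqrt(3))*(-161) = -644*sqrt(3)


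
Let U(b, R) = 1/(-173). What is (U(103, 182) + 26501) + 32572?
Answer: 10219628/173 ≈ 59073.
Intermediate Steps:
U(b, R) = -1/173
(U(103, 182) + 26501) + 32572 = (-1/173 + 26501) + 32572 = 4584672/173 + 32572 = 10219628/173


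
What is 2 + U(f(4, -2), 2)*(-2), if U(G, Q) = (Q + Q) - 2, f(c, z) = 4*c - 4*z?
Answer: -2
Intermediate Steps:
f(c, z) = -4*z + 4*c
U(G, Q) = -2 + 2*Q (U(G, Q) = 2*Q - 2 = -2 + 2*Q)
2 + U(f(4, -2), 2)*(-2) = 2 + (-2 + 2*2)*(-2) = 2 + (-2 + 4)*(-2) = 2 + 2*(-2) = 2 - 4 = -2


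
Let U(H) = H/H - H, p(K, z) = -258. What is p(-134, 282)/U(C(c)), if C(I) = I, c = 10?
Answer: 86/3 ≈ 28.667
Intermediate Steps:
U(H) = 1 - H
p(-134, 282)/U(C(c)) = -258/(1 - 1*10) = -258/(1 - 10) = -258/(-9) = -258*(-⅑) = 86/3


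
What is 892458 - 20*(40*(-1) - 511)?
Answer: 903478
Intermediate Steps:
892458 - 20*(40*(-1) - 511) = 892458 - 20*(-40 - 511) = 892458 - 20*(-551) = 892458 + 11020 = 903478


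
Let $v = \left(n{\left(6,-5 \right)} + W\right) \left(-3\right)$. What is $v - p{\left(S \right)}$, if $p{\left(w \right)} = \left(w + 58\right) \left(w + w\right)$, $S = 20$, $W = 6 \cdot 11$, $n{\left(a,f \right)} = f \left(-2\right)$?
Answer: $-3348$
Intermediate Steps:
$n{\left(a,f \right)} = - 2 f$
$W = 66$
$p{\left(w \right)} = 2 w \left(58 + w\right)$ ($p{\left(w \right)} = \left(58 + w\right) 2 w = 2 w \left(58 + w\right)$)
$v = -228$ ($v = \left(\left(-2\right) \left(-5\right) + 66\right) \left(-3\right) = \left(10 + 66\right) \left(-3\right) = 76 \left(-3\right) = -228$)
$v - p{\left(S \right)} = -228 - 2 \cdot 20 \left(58 + 20\right) = -228 - 2 \cdot 20 \cdot 78 = -228 - 3120 = -3348$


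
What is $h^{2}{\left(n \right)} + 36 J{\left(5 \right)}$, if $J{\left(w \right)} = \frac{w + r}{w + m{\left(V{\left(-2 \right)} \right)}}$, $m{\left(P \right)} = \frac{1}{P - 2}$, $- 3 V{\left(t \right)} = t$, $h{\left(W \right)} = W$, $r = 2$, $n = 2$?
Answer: $\frac{1076}{17} \approx 63.294$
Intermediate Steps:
$V{\left(t \right)} = - \frac{t}{3}$
$m{\left(P \right)} = \frac{1}{-2 + P}$
$J{\left(w \right)} = \frac{2 + w}{- \frac{3}{4} + w}$ ($J{\left(w \right)} = \frac{w + 2}{w + \frac{1}{-2 - - \frac{2}{3}}} = \frac{2 + w}{w + \frac{1}{-2 + \frac{2}{3}}} = \frac{2 + w}{w + \frac{1}{- \frac{4}{3}}} = \frac{2 + w}{w - \frac{3}{4}} = \frac{2 + w}{- \frac{3}{4} + w}$)
$h^{2}{\left(n \right)} + 36 J{\left(5 \right)} = 2^{2} + 36 \frac{4 \left(2 + 5\right)}{-3 + 4 \cdot 5} = 4 + 36 \cdot 4 \frac{1}{-3 + 20} \cdot 7 = 4 + 36 \cdot 4 \cdot \frac{1}{17} \cdot 7 = 4 + 36 \cdot \frac{28}{17} = 4 + \frac{1008}{17} = \frac{1076}{17}$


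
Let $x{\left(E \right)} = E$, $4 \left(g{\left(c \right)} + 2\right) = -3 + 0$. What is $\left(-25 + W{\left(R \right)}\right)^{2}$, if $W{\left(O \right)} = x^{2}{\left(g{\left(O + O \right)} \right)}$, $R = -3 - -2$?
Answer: $\frac{77841}{256} \approx 304.07$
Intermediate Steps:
$g{\left(c \right)} = - \frac{11}{4}$ ($g{\left(c \right)} = -2 + \frac{-3 + 0}{4} = -2 + \frac{1}{4} \left(-3\right) = -2 - \frac{3}{4} = - \frac{11}{4}$)
$R = -1$ ($R = -3 + 2 = -1$)
$W{\left(O \right)} = \frac{121}{16}$ ($W{\left(O \right)} = \left(- \frac{11}{4}\right)^{2} = \frac{121}{16}$)
$\left(-25 + W{\left(R \right)}\right)^{2} = \left(-25 + \frac{121}{16}\right)^{2} = \left(- \frac{279}{16}\right)^{2} = \frac{77841}{256}$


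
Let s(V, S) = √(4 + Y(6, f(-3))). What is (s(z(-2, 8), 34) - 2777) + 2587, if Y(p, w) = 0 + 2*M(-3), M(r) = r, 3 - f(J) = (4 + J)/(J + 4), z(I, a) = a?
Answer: -190 + I*√2 ≈ -190.0 + 1.4142*I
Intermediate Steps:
f(J) = 2 (f(J) = 3 - (4 + J)/(J + 4) = 3 - (4 + J)/(4 + J) = 3 - 1*1 = 3 - 1 = 2)
Y(p, w) = -6 (Y(p, w) = 0 + 2*(-3) = 0 - 6 = -6)
s(V, S) = I*√2 (s(V, S) = √(4 - 6) = √(-2) = I*√2)
(s(z(-2, 8), 34) - 2777) + 2587 = (I*√2 - 2777) + 2587 = (-2777 + I*√2) + 2587 = -190 + I*√2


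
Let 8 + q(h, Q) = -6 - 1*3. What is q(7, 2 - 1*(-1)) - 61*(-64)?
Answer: 3887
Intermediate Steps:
q(h, Q) = -17 (q(h, Q) = -8 + (-6 - 1*3) = -8 + (-6 - 3) = -8 - 9 = -17)
q(7, 2 - 1*(-1)) - 61*(-64) = -17 - 61*(-64) = -17 + 3904 = 3887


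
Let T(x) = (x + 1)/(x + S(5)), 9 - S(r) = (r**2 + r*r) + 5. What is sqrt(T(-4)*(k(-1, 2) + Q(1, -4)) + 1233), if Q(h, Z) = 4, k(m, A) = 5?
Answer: 3*sqrt(13706)/10 ≈ 35.122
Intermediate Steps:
S(r) = 4 - 2*r**2 (S(r) = 9 - ((r**2 + r*r) + 5) = 9 - ((r**2 + r**2) + 5) = 9 - (2*r**2 + 5) = 9 - (5 + 2*r**2) = 9 + (-5 - 2*r**2) = 4 - 2*r**2)
T(x) = (1 + x)/(-46 + x) (T(x) = (x + 1)/(x + (4 - 2*5**2)) = (1 + x)/(x + (4 - 2*25)) = (1 + x)/(x + (4 - 50)) = (1 + x)/(x - 46) = (1 + x)/(-46 + x))
sqrt(T(-4)*(k(-1, 2) + Q(1, -4)) + 1233) = sqrt(((1 - 4)/(-46 - 4))*(5 + 4) + 1233) = sqrt((-3/(-50))*9 + 1233) = sqrt(-1/50*(-3)*9 + 1233) = sqrt((3/50)*9 + 1233) = sqrt(27/50 + 1233) = sqrt(61677/50) = 3*sqrt(13706)/10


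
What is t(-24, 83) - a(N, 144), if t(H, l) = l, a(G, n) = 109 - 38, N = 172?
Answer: 12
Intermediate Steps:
a(G, n) = 71
t(-24, 83) - a(N, 144) = 83 - 1*71 = 83 - 71 = 12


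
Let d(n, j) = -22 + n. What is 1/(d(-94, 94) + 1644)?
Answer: 1/1528 ≈ 0.00065445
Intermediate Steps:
1/(d(-94, 94) + 1644) = 1/((-22 - 94) + 1644) = 1/(-116 + 1644) = 1/1528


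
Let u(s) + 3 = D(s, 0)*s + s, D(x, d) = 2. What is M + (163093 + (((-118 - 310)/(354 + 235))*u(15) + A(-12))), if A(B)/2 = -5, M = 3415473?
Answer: 2107751508/589 ≈ 3.5785e+6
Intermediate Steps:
A(B) = -10 (A(B) = 2*(-5) = -10)
u(s) = -3 + 3*s (u(s) = -3 + (2*s + s) = -3 + 3*s)
M + (163093 + (((-118 - 310)/(354 + 235))*u(15) + A(-12))) = 3415473 + (163093 + (((-118 - 310)/(354 + 235))*(-3 + 3*15) - 10)) = 3415473 + (163093 + ((-428/589)*(-3 + 45) - 10)) = 3415473 + (163093 + (-428*1/589*42 - 10)) = 3415473 + (163093 + (-428/589*42 - 10)) = 3415473 + (163093 + (-17976/589 - 10)) = 3415473 + (163093 - 23866/589) = 3415473 + 96037911/589 = 2107751508/589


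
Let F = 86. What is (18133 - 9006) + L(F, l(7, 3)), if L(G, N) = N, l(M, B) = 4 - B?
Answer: 9128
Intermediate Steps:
(18133 - 9006) + L(F, l(7, 3)) = (18133 - 9006) + (4 - 1*3) = 9127 + (4 - 3) = 9127 + 1 = 9128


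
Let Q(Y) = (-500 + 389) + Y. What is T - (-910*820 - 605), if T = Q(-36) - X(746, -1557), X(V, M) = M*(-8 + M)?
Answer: -1690047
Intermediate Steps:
Q(Y) = -111 + Y
T = -2436852 (T = (-111 - 36) - (-1557)*(-8 - 1557) = -147 - (-1557)*(-1565) = -147 - 1*2436705 = -147 - 2436705 = -2436852)
T - (-910*820 - 605) = -2436852 - (-910*820 - 605) = -2436852 - (-746200 - 605) = -2436852 - 1*(-746805) = -2436852 + 746805 = -1690047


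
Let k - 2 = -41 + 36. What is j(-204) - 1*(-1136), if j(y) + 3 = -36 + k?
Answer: 1094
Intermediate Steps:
k = -3 (k = 2 + (-41 + 36) = 2 - 5 = -3)
j(y) = -42 (j(y) = -3 + (-36 - 3) = -3 - 39 = -42)
j(-204) - 1*(-1136) = -42 - 1*(-1136) = -42 + 1136 = 1094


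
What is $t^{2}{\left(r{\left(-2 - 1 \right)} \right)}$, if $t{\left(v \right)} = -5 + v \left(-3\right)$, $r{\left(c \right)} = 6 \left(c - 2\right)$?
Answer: $7225$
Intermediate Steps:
$r{\left(c \right)} = -12 + 6 c$ ($r{\left(c \right)} = 6 \left(-2 + c\right) = -12 + 6 c$)
$t{\left(v \right)} = -5 - 3 v$
$t^{2}{\left(r{\left(-2 - 1 \right)} \right)} = \left(-5 - 3 \left(-12 + 6 \left(-2 - 1\right)\right)\right)^{2} = \left(-5 - 3 \left(-12 + 6 \left(-3\right)\right)\right)^{2} = \left(-5 - 3 \left(-12 - 18\right)\right)^{2} = \left(-5 - -90\right)^{2} = \left(-5 + 90\right)^{2} = 85^{2} = 7225$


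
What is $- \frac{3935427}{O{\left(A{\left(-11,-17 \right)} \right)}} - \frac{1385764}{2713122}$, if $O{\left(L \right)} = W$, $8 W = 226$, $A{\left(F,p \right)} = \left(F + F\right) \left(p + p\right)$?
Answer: $- \frac{21354665441854}{153291393} \approx -1.3931 \cdot 10^{5}$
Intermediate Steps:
$A{\left(F,p \right)} = 4 F p$ ($A{\left(F,p \right)} = 2 F 2 p = 4 F p$)
$W = \frac{113}{4}$ ($W = \frac{1}{8} \cdot 226 = \frac{113}{4} \approx 28.25$)
$O{\left(L \right)} = \frac{113}{4}$
$- \frac{3935427}{O{\left(A{\left(-11,-17 \right)} \right)}} - \frac{1385764}{2713122} = - \frac{3935427}{\frac{113}{4}} - \frac{1385764}{2713122} = \left(-3935427\right) \frac{4}{113} - \frac{692882}{1356561} = - \frac{15741708}{113} - \frac{692882}{1356561} = - \frac{21354665441854}{153291393}$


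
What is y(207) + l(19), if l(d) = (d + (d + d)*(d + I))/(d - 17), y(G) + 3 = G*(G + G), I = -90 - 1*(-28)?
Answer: 169775/2 ≈ 84888.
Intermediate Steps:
I = -62 (I = -90 + 28 = -62)
y(G) = -3 + 2*G² (y(G) = -3 + G*(G + G) = -3 + G*(2*G) = -3 + 2*G²)
l(d) = (d + 2*d*(-62 + d))/(-17 + d) (l(d) = (d + (d + d)*(d - 62))/(d - 17) = (d + (2*d)*(-62 + d))/(-17 + d) = (d + 2*d*(-62 + d))/(-17 + d))
y(207) + l(19) = (-3 + 2*207²) + 19*(-123 + 2*19)/(-17 + 19) = (-3 + 2*42849) + 19*(-123 + 38)/2 = (-3 + 85698) + 19*(½)*(-85) = 85695 - 1615/2 = 169775/2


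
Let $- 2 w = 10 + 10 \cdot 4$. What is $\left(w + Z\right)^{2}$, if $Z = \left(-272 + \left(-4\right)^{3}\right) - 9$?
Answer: $136900$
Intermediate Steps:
$w = -25$ ($w = - \frac{10 + 10 \cdot 4}{2} = - \frac{10 + 40}{2} = \left(- \frac{1}{2}\right) 50 = -25$)
$Z = -345$ ($Z = \left(-272 - 64\right) + \left(-9 + 0\right) = -336 - 9 = -345$)
$\left(w + Z\right)^{2} = \left(-25 - 345\right)^{2} = \left(-370\right)^{2} = 136900$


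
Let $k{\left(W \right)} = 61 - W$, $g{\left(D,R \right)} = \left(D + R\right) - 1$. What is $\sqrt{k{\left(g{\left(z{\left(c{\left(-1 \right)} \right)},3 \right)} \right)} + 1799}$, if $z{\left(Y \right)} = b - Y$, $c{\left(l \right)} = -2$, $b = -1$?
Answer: $\sqrt{1857} \approx 43.093$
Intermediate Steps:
$z{\left(Y \right)} = -1 - Y$
$g{\left(D,R \right)} = -1 + D + R$
$\sqrt{k{\left(g{\left(z{\left(c{\left(-1 \right)} \right)},3 \right)} \right)} + 1799} = \sqrt{\left(61 - \left(-1 - -1 + 3\right)\right) + 1799} = \sqrt{\left(61 - \left(-1 + \left(-1 + 2\right) + 3\right)\right) + 1799} = \sqrt{\left(61 - \left(-1 + 1 + 3\right)\right) + 1799} = \sqrt{\left(61 - 3\right) + 1799} = \sqrt{58 + 1799} = \sqrt{1857}$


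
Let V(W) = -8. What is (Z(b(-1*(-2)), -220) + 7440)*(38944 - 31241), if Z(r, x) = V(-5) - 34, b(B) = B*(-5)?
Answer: 56986794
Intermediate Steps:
b(B) = -5*B
Z(r, x) = -42 (Z(r, x) = -8 - 34 = -42)
(Z(b(-1*(-2)), -220) + 7440)*(38944 - 31241) = (-42 + 7440)*(38944 - 31241) = 7398*7703 = 56986794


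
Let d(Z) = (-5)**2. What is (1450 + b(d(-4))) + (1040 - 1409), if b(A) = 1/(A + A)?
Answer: 54051/50 ≈ 1081.0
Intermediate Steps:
d(Z) = 25
b(A) = 1/(2*A)
(1450 + b(d(-4))) + (1040 - 1409) = (1450 + (1/2)/25) + (1040 - 1409) = (1450 + (1/2)*(1/25)) - 369 = (1450 + 1/50) - 369 = 72501/50 - 369 = 54051/50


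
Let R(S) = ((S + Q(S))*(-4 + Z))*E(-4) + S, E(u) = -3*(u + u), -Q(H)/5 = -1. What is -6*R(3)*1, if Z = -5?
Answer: 10350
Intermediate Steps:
Q(H) = 5 (Q(H) = -5*(-1) = 5)
E(u) = -6*u
R(S) = -1080 - 215*S (R(S) = ((S + 5)*(-4 - 5))*(-6*(-4)) + S = ((5 + S)*(-9))*24 + S = (-45 - 9*S)*24 + S = (-1080 - 216*S) + S = -1080 - 215*S)
-6*R(3)*1 = -6*(-1080 - 215*3)*1 = -6*(-1080 - 645)*1 = -6*(-1725)*1 = 10350*1 = 10350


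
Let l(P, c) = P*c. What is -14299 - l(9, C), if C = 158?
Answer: -15721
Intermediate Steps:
-14299 - l(9, C) = -14299 - 9*158 = -14299 - 1*1422 = -14299 - 1422 = -15721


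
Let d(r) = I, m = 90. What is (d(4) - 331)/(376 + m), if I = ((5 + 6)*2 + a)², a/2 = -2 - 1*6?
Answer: -295/466 ≈ -0.63305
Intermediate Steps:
a = -16 (a = 2*(-2 - 1*6) = 2*(-2 - 6) = 2*(-8) = -16)
I = 36 (I = ((5 + 6)*2 - 16)² = (11*2 - 16)² = (22 - 16)² = 6² = 36)
d(r) = 36
(d(4) - 331)/(376 + m) = (36 - 331)/(376 + 90) = -295/466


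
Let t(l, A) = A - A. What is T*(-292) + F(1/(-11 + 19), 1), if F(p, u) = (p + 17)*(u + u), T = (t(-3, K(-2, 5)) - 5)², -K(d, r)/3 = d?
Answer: -29063/4 ≈ -7265.8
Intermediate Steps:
K(d, r) = -3*d
t(l, A) = 0
T = 25 (T = (0 - 5)² = (-5)² = 25)
F(p, u) = 2*u*(17 + p) (F(p, u) = (17 + p)*(2*u) = 2*u*(17 + p))
T*(-292) + F(1/(-11 + 19), 1) = 25*(-292) + 2*1*(17 + 1/(-11 + 19)) = -7300 + 2*1*(17 + 1/8) = -7300 + 2*1*(17 + ⅛) = -7300 + 2*1*(137/8) = -7300 + 137/4 = -29063/4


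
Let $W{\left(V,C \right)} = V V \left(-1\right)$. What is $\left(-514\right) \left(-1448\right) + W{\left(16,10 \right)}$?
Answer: $744016$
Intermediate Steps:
$W{\left(V,C \right)} = - V^{2}$ ($W{\left(V,C \right)} = V^{2} \left(-1\right) = - V^{2}$)
$\left(-514\right) \left(-1448\right) + W{\left(16,10 \right)} = \left(-514\right) \left(-1448\right) - 16^{2} = 744272 - 256 = 744016$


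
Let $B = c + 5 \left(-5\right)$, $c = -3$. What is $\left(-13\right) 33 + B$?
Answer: $-457$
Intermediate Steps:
$B = -28$ ($B = -3 + 5 \left(-5\right) = -3 - 25 = -28$)
$\left(-13\right) 33 + B = \left(-13\right) 33 - 28 = -429 - 28 = -457$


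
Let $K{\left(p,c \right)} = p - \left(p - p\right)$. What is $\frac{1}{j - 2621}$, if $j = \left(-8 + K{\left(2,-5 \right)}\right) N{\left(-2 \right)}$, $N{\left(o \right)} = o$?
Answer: $- \frac{1}{2609} \approx -0.00038329$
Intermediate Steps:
$K{\left(p,c \right)} = p$ ($K{\left(p,c \right)} = p - 0 = p + 0 = p$)
$j = 12$ ($j = \left(-8 + 2\right) \left(-2\right) = \left(-6\right) \left(-2\right) = 12$)
$\frac{1}{j - 2621} = \frac{1}{12 - 2621} = \frac{1}{-2609} = - \frac{1}{2609}$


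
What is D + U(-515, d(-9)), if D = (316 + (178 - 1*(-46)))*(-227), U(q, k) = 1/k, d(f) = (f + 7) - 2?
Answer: -490321/4 ≈ -1.2258e+5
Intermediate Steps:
d(f) = 5 + f (d(f) = (7 + f) - 2 = 5 + f)
D = -122580 (D = (316 + (178 + 46))*(-227) = (316 + 224)*(-227) = 540*(-227) = -122580)
D + U(-515, d(-9)) = -122580 + 1/(5 - 9) = -122580 + 1/(-4) = -122580 - 1/4 = -490321/4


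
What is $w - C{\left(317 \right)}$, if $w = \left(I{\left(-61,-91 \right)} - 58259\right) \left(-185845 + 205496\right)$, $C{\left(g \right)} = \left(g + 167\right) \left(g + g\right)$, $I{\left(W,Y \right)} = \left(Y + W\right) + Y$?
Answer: $-1149929658$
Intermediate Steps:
$I{\left(W,Y \right)} = W + 2 Y$ ($I{\left(W,Y \right)} = \left(W + Y\right) + Y = W + 2 Y$)
$C{\left(g \right)} = 2 g \left(167 + g\right)$ ($C{\left(g \right)} = \left(167 + g\right) 2 g = 2 g \left(167 + g\right)$)
$w = -1149622802$ ($w = \left(\left(-61 + 2 \left(-91\right)\right) - 58259\right) \left(-185845 + 205496\right) = \left(\left(-61 - 182\right) - 58259\right) 19651 = \left(-243 - 58259\right) 19651 = \left(-58502\right) 19651 = -1149622802$)
$w - C{\left(317 \right)} = -1149622802 - 2 \cdot 317 \left(167 + 317\right) = -1149622802 - 2 \cdot 317 \cdot 484 = -1149622802 - 306856 = -1149929658$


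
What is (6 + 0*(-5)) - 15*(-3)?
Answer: 51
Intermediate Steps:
(6 + 0*(-5)) - 15*(-3) = (6 + 0) + 45 = 6 + 45 = 51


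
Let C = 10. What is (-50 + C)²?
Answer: 1600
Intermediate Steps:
(-50 + C)² = (-50 + 10)² = (-40)² = 1600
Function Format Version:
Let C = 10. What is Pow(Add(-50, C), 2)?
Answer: 1600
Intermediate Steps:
Pow(Add(-50, C), 2) = Pow(Add(-50, 10), 2) = Pow(-40, 2) = 1600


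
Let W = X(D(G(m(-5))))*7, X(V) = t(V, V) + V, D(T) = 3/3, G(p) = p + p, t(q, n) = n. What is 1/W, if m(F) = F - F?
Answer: 1/14 ≈ 0.071429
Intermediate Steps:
m(F) = 0
G(p) = 2*p
D(T) = 1 (D(T) = 3*(1/3) = 1)
X(V) = 2*V (X(V) = V + V = 2*V)
W = 14 (W = (2*1)*7 = 2*7 = 14)
1/W = 1/14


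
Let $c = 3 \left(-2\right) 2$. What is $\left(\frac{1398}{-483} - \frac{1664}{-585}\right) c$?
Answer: $\frac{1448}{2415} \approx 0.59959$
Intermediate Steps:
$c = -12$ ($c = \left(-6\right) 2 = -12$)
$\left(\frac{1398}{-483} - \frac{1664}{-585}\right) c = \left(\frac{1398}{-483} - \frac{1664}{-585}\right) \left(-12\right) = \left(1398 \left(- \frac{1}{483}\right) - - \frac{128}{45}\right) \left(-12\right) = \left(- \frac{466}{161} + \frac{128}{45}\right) \left(-12\right) = \left(- \frac{362}{7245}\right) \left(-12\right) = \frac{1448}{2415}$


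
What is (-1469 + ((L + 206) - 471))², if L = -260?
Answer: 3976036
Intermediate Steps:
(-1469 + ((L + 206) - 471))² = (-1469 + ((-260 + 206) - 471))² = (-1469 + (-54 - 471))² = (-1469 - 525)² = (-1994)² = 3976036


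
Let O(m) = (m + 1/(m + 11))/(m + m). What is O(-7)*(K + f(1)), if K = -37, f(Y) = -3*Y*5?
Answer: -351/14 ≈ -25.071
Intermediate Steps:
f(Y) = -15*Y
O(m) = (m + 1/(11 + m))/(2*m) (O(m) = (m + 1/(11 + m))/((2*m)) = (m + 1/(11 + m))*(1/(2*m)) = (m + 1/(11 + m))/(2*m))
O(-7)*(K + f(1)) = ((1/2)*(1 + (-7)**2 + 11*(-7))/(-7*(11 - 7)))*(-37 - 15*1) = ((1/2)*(-1/7)*(1 + 49 - 77)/4)*(-37 - 15) = ((1/2)*(-1/7)*(1/4)*(-27))*(-52) = (27/56)*(-52) = -351/14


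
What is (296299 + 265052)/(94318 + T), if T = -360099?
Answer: -561351/265781 ≈ -2.1121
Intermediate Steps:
(296299 + 265052)/(94318 + T) = (296299 + 265052)/(94318 - 360099) = 561351/(-265781) = 561351*(-1/265781) = -561351/265781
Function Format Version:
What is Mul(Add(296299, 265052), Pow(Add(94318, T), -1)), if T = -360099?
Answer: Rational(-561351, 265781) ≈ -2.1121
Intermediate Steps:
Mul(Add(296299, 265052), Pow(Add(94318, T), -1)) = Mul(Add(296299, 265052), Pow(Add(94318, -360099), -1)) = Mul(561351, Pow(-265781, -1)) = Mul(561351, Rational(-1, 265781)) = Rational(-561351, 265781)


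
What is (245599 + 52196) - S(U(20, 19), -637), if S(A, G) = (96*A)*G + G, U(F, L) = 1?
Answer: 359584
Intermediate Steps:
S(A, G) = G + 96*A*G (S(A, G) = 96*A*G + G = G + 96*A*G)
(245599 + 52196) - S(U(20, 19), -637) = (245599 + 52196) - (-637)*(1 + 96*1) = 297795 - (-637)*(1 + 96) = 297795 - (-637)*97 = 297795 - 1*(-61789) = 297795 + 61789 = 359584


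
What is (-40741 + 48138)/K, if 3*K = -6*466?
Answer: -7397/932 ≈ -7.9367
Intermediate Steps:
K = -932 (K = (-6*466)/3 = (1/3)*(-2796) = -932)
(-40741 + 48138)/K = (-40741 + 48138)/(-932) = 7397*(-1/932) = -7397/932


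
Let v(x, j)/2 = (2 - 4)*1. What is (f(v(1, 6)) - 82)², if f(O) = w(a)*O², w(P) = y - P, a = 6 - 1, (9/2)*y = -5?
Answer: 2617924/81 ≈ 32320.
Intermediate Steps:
y = -10/9 (y = (2/9)*(-5) = -10/9 ≈ -1.1111)
a = 5
v(x, j) = -4 (v(x, j) = 2*((2 - 4)*1) = 2*(-2*1) = 2*(-2) = -4)
w(P) = -10/9 - P
f(O) = -55*O²/9 (f(O) = (-10/9 - 1*5)*O² = (-10/9 - 5)*O² = -55*O²/9)
(f(v(1, 6)) - 82)² = (-55/9*(-4)² - 82)² = (-55/9*16 - 82)² = (-880/9 - 82)² = (-1618/9)² = 2617924/81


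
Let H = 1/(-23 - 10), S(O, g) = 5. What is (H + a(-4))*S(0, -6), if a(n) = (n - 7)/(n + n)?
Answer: 1775/264 ≈ 6.7235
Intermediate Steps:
H = -1/33 (H = 1/(-33) = -1/33 ≈ -0.030303)
a(n) = (-7 + n)/(2*n) (a(n) = (-7 + n)/((2*n)) = (-7 + n)*(1/(2*n)) = (-7 + n)/(2*n))
(H + a(-4))*S(0, -6) = (-1/33 + (1/2)*(-7 - 4)/(-4))*5 = (-1/33 + (1/2)*(-1/4)*(-11))*5 = (-1/33 + 11/8)*5 = (355/264)*5 = 1775/264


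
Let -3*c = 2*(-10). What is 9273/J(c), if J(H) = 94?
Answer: 9273/94 ≈ 98.649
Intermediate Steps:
c = 20/3 (c = -2*(-10)/3 = -1/3*(-20) = 20/3 ≈ 6.6667)
9273/J(c) = 9273/94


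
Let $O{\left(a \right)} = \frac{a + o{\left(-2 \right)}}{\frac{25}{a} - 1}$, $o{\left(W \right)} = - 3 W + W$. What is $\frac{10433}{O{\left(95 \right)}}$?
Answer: $- \frac{146062}{1881} \approx -77.651$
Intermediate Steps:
$o{\left(W \right)} = - 2 W$
$O{\left(a \right)} = \frac{4 + a}{-1 + \frac{25}{a}}$ ($O{\left(a \right)} = \frac{a - -4}{\frac{25}{a} - 1} = \frac{a + 4}{-1 + \frac{25}{a}} = \frac{4 + a}{-1 + \frac{25}{a}}$)
$\frac{10433}{O{\left(95 \right)}} = \frac{10433}{\left(-1\right) 95 \frac{1}{-25 + 95} \left(4 + 95\right)} = \frac{10433}{\left(-1\right) 95 \cdot \frac{1}{70} \cdot 99} = \frac{10433}{- \frac{1881}{14}} = 10433 \left(- \frac{14}{1881}\right) = - \frac{146062}{1881}$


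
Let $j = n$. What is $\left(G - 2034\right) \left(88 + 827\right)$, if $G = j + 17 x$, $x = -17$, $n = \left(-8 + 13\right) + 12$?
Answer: $-2109990$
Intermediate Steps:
$n = 17$ ($n = 5 + 12 = 17$)
$j = 17$
$G = -272$ ($G = 17 + 17 \left(-17\right) = 17 - 289 = -272$)
$\left(G - 2034\right) \left(88 + 827\right) = \left(-272 - 2034\right) \left(88 + 827\right) = \left(-2306\right) 915 = -2109990$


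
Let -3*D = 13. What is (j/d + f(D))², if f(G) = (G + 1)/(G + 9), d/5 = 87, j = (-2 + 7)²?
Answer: 160000/370881 ≈ 0.43141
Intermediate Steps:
j = 25 (j = 5² = 25)
D = -13/3 (D = -⅓*13 = -13/3 ≈ -4.3333)
d = 435 (d = 5*87 = 435)
f(G) = (1 + G)/(9 + G)
(j/d + f(D))² = (25/435 + (1 - 13/3)/(9 - 13/3))² = (25*(1/435) - 10/3/(14/3))² = (5/87 + (3/14)*(-10/3))² = (5/87 - 5/7)² = (-400/609)² = 160000/370881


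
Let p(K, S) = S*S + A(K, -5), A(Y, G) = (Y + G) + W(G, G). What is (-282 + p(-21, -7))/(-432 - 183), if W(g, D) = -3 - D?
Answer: 257/615 ≈ 0.41789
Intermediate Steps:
A(Y, G) = -3 + Y (A(Y, G) = (Y + G) + (-3 - G) = (G + Y) + (-3 - G) = -3 + Y)
p(K, S) = -3 + K + S² (p(K, S) = S*S + (-3 + K) = S² + (-3 + K) = -3 + K + S²)
(-282 + p(-21, -7))/(-432 - 183) = (-282 + (-3 - 21 + (-7)²))/(-432 - 183) = (-282 + (-3 - 21 + 49))/(-615) = (-282 + 25)*(-1/615) = -257*(-1/615) = 257/615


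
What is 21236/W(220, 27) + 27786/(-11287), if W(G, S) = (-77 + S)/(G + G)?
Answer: -10546531138/56435 ≈ -1.8688e+5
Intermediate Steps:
W(G, S) = (-77 + S)/(2*G) (W(G, S) = (-77 + S)/((2*G)) = (-77 + S)*(1/(2*G)) = (-77 + S)/(2*G))
21236/W(220, 27) + 27786/(-11287) = 21236/(((½)*(-77 + 27)/220)) + 27786/(-11287) = 21236/(((½)*(1/220)*(-50))) + 27786*(-1/11287) = 21236/(-5/44) - 27786/11287 = 21236*(-44/5) - 27786/11287 = -934384/5 - 27786/11287 = -10546531138/56435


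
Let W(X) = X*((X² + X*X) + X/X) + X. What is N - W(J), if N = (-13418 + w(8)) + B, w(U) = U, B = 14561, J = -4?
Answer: 1287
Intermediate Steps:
W(X) = X + X*(1 + 2*X²) (W(X) = X*((X² + X²) + 1) + X = X*(2*X² + 1) + X = X*(1 + 2*X²) + X = X + X*(1 + 2*X²))
N = 1151 (N = (-13418 + 8) + 14561 = -13410 + 14561 = 1151)
N - W(J) = 1151 - 2*(-4)*(1 + (-4)²) = 1151 - 2*(-4)*(1 + 16) = 1151 - 2*(-4)*17 = 1151 - 1*(-136) = 1151 + 136 = 1287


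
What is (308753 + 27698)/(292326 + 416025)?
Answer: 336451/708351 ≈ 0.47498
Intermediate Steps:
(308753 + 27698)/(292326 + 416025) = 336451/708351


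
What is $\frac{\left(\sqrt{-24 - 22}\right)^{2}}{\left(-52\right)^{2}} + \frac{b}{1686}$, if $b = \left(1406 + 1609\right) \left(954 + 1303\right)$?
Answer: $\frac{1533354197}{379912} \approx 4036.1$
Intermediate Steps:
$b = 6804855$ ($b = 3015 \cdot 2257 = 6804855$)
$\frac{\left(\sqrt{-24 - 22}\right)^{2}}{\left(-52\right)^{2}} + \frac{b}{1686} = \frac{\left(\sqrt{-24 - 22}\right)^{2}}{\left(-52\right)^{2}} + \frac{6804855}{1686} = \frac{\left(\sqrt{-46}\right)^{2}}{2704} + 6804855 \cdot \frac{1}{1686} = \left(i \sqrt{46}\right)^{2} \cdot \frac{1}{2704} + \frac{2268285}{562} = \left(-46\right) \frac{1}{2704} + \frac{2268285}{562} = - \frac{23}{1352} + \frac{2268285}{562} = \frac{1533354197}{379912}$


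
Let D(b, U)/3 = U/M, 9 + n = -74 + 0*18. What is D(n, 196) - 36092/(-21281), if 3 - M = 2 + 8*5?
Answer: -284760/21281 ≈ -13.381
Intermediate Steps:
n = -83 (n = -9 + (-74 + 0*18) = -9 + (-74 + 0) = -9 - 74 = -83)
M = -39 (M = 3 - (2 + 8*5) = 3 - (2 + 40) = 3 - 1*42 = 3 - 42 = -39)
D(b, U) = -U/13 (D(b, U) = 3*(U/(-39)) = 3*(U*(-1/39)) = 3*(-U/39) = -U/13)
D(n, 196) - 36092/(-21281) = -1/13*196 - 36092/(-21281) = -196/13 - 36092*(-1/21281) = -196/13 + 36092/21281 = -284760/21281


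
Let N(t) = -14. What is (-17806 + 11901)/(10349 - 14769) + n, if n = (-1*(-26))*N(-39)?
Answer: -320595/884 ≈ -362.66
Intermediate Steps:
n = -364 (n = -1*(-26)*(-14) = 26*(-14) = -364)
(-17806 + 11901)/(10349 - 14769) + n = (-17806 + 11901)/(10349 - 14769) - 364 = -5905/(-4420) - 364 = -5905*(-1/4420) - 364 = 1181/884 - 364 = -320595/884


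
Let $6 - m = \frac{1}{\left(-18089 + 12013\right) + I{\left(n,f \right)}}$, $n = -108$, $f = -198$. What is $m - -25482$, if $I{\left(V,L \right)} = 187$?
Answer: $\frac{150098833}{5889} \approx 25488.0$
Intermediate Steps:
$m = \frac{35335}{5889}$ ($m = 6 - \frac{1}{\left(-18089 + 12013\right) + 187} = 6 - \frac{1}{-6076 + 187} = 6 - \frac{1}{-5889} = 6 - - \frac{1}{5889} = 6 + \frac{1}{5889} = \frac{35335}{5889} \approx 6.0002$)
$m - -25482 = \frac{35335}{5889} - -25482 = \frac{35335}{5889} + 25482 = \frac{150098833}{5889}$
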